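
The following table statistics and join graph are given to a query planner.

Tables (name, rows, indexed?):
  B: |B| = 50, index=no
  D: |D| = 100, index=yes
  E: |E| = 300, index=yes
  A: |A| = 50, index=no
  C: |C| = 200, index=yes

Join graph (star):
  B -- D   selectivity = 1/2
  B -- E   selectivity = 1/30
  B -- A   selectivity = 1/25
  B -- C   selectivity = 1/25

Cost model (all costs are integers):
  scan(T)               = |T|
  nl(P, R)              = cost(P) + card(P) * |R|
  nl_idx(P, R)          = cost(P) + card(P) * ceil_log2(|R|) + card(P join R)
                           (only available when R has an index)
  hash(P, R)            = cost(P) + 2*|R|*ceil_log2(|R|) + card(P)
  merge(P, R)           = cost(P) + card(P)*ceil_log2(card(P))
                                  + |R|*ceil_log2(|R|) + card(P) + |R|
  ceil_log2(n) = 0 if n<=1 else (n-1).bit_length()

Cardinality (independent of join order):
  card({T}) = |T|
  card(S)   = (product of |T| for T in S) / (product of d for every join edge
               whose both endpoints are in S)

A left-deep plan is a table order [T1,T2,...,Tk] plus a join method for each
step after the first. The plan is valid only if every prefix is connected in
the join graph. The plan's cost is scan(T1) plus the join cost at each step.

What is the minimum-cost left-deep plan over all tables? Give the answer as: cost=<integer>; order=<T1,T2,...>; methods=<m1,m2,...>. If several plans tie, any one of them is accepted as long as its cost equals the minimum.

cost=15700; order=B,E,A,C,D; methods=nl_idx,hash,hash,hash

Selinger DP (subsets sized 1..n):
  {B}: scan cost=50, card=50
  {D}: scan cost=100, card=100
  {E}: scan cost=300, card=300
  {A}: scan cost=50, card=50
  {C}: scan cost=200, card=200
  {BD}: card=2500; try (B,hash)→800, (D,merge)→1200, (B,merge)→1250, (D,hash)→1500, (D,nl_idx)→2900, (D,nl)→5050 …(+1); best=800 via (B,hash)
  {BE}: card=500; try (E,nl_idx)→1000, (B,hash)→1200, (E,merge)→3400, (B,merge)→3650, (E,hash)→5500, (E,nl)→15050 …(+1); best=1000 via (E,nl_idx)
  {AB}: card=100; try (B,hash)→700, (A,hash)→700, (B,merge)→750, (A,merge)→750, (B,nl)→2550, (A,nl)→2550; best=700 via (B,hash)
  {BC}: card=400; try (C,nl_idx)→850, (B,hash)→1000, (C,merge)→2200, (B,merge)→2350, (C,hash)→3300, (C,nl)→10050 …(+1); best=850 via (C,nl_idx)
  {BDE}: card=25000; try (D,hash)→2900, (D,merge)→6800, (E,hash)→8700, (D,nl_idx)→29500, (E,merge)→36300, (E,nl_idx)→48300 …(+2); best=2900 via (D,hash)
  {ABD}: card=5000; try (D,hash)→2200, (D,merge)→2300, (A,hash)→3900, (D,nl_idx)→6400, (D,nl)→10700, (A,merge)→33650 …(+1); best=2200 via (D,hash)
  {BCD}: card=20000; try (D,hash)→2650, (D,merge)→5650, (C,hash)→6500, (D,nl_idx)→23650, (C,merge)→35100, (C,nl_idx)→40800 …(+2); best=2650 via (D,hash)
  {ABE}: card=1000; try (A,hash)→2100, (E,nl_idx)→2600, (E,merge)→4500, (E,hash)→6200, (A,merge)→6350, (A,nl)→26000 …(+1); best=2100 via (A,hash)
  {BCE}: card=4000; try (C,hash)→4700, (E,hash)→6650, (C,merge)→7800, (E,merge)→7850, (E,nl_idx)→8450, (C,nl_idx)→9000 …(+2); best=4700 via (C,hash)
  {ABC}: card=800; try (A,hash)→1850, (C,nl_idx)→2300, (C,merge)→3300, (C,hash)→4000, (A,merge)→5200, (C,nl)→20700 …(+1); best=1850 via (A,hash)
  {ABDE}: card=50000; try (D,hash)→4500, (E,hash)→12600, (D,merge)→13900, (A,hash)→28500, (D,nl_idx)→59100, (E,merge)→75200 …(+5); best=4500 via (D,hash)
  {BCDE}: card=200000; try (D,hash)→10100, (E,hash)→28050, (C,hash)→31100, (D,merge)→57500, (D,nl_idx)→232700, (E,merge)→325650 …(+6); best=10100 via (D,hash)
  {ABCD}: card=40000; try (D,hash)→4050, (C,hash)→10400, (D,merge)→11450, (A,hash)→23250, (D,nl_idx)→47450, (C,merge)→74000 …(+5); best=4050 via (D,hash)
  {ABCE}: card=8000; try (C,hash)→6300, (E,hash)→8050, (A,hash)→9300, (E,merge)→13650, (C,merge)→14900, (E,nl_idx)→17050 …(+5); best=6300 via (C,hash)
  {ABCDE}: card=400000; try (D,hash)→15700, (E,hash)→49450, (C,hash)→57700, (D,merge)→119100, (A,hash)→210700, (D,nl_idx)→462300 …(+9); best=15700 via (D,hash)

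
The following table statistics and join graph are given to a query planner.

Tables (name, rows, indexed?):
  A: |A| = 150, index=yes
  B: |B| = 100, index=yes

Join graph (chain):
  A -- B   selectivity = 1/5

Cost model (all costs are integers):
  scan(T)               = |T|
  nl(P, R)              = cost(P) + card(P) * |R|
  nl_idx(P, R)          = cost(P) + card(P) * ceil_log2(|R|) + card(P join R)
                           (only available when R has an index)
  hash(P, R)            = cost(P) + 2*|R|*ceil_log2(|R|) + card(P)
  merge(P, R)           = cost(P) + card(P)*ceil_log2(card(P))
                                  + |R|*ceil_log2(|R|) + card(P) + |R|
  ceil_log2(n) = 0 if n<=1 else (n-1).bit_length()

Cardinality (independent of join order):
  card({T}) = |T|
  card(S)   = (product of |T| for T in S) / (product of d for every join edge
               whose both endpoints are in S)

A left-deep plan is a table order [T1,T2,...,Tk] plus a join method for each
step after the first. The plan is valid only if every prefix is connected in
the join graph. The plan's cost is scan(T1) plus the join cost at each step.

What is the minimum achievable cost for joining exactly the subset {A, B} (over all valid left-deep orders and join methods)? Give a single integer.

Selinger DP over subsets of {A,B}:
  {A}: scan cost=150, card=150
  {B}: scan cost=100, card=100
  {AB}: card=3000; try (B,hash)→1700, (A,merge)→2250, (B,merge)→2300, (A,hash)→2600, (A,nl_idx)→3900, (B,nl_idx)→4200 …(+2); best=1700 via (B,hash)

1700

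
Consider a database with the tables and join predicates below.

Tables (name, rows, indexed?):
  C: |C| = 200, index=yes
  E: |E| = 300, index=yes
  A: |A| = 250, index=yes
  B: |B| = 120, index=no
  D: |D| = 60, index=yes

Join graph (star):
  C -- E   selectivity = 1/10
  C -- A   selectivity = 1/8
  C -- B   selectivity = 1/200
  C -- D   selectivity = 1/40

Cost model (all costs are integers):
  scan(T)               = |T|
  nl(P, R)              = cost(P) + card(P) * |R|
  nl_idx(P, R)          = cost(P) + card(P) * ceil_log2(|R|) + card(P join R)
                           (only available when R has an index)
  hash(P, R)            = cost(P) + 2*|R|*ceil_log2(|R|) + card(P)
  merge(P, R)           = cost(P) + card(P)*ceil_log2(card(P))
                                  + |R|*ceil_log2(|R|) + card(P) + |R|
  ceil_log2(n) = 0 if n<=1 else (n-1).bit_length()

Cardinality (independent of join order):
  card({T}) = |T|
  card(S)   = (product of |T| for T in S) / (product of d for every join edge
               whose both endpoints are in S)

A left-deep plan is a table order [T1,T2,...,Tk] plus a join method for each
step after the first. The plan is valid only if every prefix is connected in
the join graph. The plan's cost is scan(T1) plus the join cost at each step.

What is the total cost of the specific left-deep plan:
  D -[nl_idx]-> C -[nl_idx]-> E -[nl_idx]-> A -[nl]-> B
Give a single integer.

step 1: scan D: cost=60, card=60
step 2: join C via nl_idx
    card(P join C) = 60*200/(40) = 300
    cost = 60 + 60*8 + 300 = 840
step 3: join E via nl_idx
    card(P join E) = 300*300/(10) = 9000
    cost = 840 + 300*9 + 9000 = 12540
step 4: join A via nl_idx
    card(P join A) = 9000*250/(8) = 281250
    cost = 12540 + 9000*8 + 281250 = 365790
step 5: join B via nl
    card(P join B) = 281250*120/(200) = 168750
    cost = 365790 + 281250*120 = 34115790

34115790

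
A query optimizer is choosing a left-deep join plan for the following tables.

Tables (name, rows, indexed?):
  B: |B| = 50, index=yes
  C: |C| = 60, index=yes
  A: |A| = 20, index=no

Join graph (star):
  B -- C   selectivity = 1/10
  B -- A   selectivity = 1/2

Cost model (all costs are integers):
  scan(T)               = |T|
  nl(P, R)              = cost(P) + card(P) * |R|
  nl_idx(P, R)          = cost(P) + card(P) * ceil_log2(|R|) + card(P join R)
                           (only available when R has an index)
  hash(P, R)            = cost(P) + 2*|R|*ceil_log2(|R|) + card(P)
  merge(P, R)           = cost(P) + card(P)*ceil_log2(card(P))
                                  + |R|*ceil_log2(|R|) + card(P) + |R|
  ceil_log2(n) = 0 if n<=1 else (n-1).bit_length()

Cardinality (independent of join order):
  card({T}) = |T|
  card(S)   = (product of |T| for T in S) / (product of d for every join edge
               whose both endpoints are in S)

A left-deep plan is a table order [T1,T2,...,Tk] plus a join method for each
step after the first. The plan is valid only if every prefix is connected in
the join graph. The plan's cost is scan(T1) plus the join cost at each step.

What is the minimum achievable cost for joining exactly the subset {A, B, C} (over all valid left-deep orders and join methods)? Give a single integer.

Selinger DP over subsets of {A,B,C}:
  {B}: scan cost=50, card=50
  {C}: scan cost=60, card=60
  {A}: scan cost=20, card=20
  {BC}: card=300; try (C,nl_idx)→650, (B,hash)→720, (B,nl_idx)→720, (C,hash)→820, (C,merge)→820, (B,merge)→830 …(+2); best=650 via (C,nl_idx)
  {AB}: card=500; try (A,hash)→300, (B,merge)→490, (A,merge)→520, (B,hash)→640, (B,nl_idx)→640, (B,nl)→1020 …(+1); best=300 via (A,hash)
  {ABC}: card=3000; try (A,hash)→1150, (C,hash)→1520, (A,merge)→3770, (C,merge)→5720, (C,nl_idx)→6300, (A,nl)→6650 …(+1); best=1150 via (A,hash)

1150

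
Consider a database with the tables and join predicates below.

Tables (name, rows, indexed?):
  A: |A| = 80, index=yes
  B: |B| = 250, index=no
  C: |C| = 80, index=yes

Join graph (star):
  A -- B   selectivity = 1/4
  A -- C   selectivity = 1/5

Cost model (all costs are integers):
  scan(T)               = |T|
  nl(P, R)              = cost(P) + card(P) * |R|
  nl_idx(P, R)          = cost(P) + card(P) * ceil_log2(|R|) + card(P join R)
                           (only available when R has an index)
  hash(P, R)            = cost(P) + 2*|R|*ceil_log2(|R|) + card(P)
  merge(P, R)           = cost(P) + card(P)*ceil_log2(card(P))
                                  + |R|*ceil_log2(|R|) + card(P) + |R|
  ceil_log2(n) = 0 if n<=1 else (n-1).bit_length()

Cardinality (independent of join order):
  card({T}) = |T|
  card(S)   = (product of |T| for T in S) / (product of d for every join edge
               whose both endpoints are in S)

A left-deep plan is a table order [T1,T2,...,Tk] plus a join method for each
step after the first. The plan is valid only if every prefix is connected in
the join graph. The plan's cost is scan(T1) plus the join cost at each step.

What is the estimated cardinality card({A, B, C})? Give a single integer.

Tables in S: A(80), B(250), C(80)
Edges inside S: A-B(d=4), A-C(d=5)
numerator = 80 * 250 * 80 = 1600000
denominator = 4 * 5 = 20
card(S) = 1600000 / 20 = 80000

80000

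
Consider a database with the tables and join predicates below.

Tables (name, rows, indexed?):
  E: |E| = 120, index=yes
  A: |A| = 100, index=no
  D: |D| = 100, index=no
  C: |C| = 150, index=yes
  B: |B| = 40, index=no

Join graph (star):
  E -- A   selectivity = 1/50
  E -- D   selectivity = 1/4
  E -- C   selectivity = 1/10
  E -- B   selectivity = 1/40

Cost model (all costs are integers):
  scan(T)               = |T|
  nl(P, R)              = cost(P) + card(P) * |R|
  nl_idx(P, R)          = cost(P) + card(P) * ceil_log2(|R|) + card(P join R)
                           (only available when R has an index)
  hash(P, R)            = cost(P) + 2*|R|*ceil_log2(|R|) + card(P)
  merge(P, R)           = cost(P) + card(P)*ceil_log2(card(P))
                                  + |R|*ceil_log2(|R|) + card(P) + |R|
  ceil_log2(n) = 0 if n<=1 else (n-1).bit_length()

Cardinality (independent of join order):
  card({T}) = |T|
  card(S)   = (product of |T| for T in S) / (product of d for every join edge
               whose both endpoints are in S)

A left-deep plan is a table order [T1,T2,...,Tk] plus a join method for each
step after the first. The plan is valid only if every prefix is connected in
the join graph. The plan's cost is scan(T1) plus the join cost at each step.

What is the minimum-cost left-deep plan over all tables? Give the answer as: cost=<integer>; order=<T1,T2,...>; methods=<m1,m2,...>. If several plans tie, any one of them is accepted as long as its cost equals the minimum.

Selinger DP (subsets sized 1..n):
  {E}: scan cost=120, card=120
  {A}: scan cost=100, card=100
  {D}: scan cost=100, card=100
  {C}: scan cost=150, card=150
  {B}: scan cost=40, card=40
  {AE}: card=240; try (E,nl_idx)→1040, (A,hash)→1640, (E,merge)→1860, (E,hash)→1880, (A,merge)→1880, (E,nl)→12100 …(+1); best=1040 via (E,nl_idx)
  {DE}: card=3000; try (D,hash)→1640, (E,merge)→1860, (E,hash)→1880, (D,merge)→1880, (E,nl_idx)→3800, (E,nl)→12100 …(+1); best=1640 via (D,hash)
  {CE}: card=1800; try (E,hash)→1980, (C,merge)→2430, (E,merge)→2460, (C,hash)→2640, (C,nl_idx)→2880, (E,nl_idx)→3000 …(+2); best=1980 via (E,hash)
  {BE}: card=120; try (E,nl_idx)→440, (B,hash)→720, (E,merge)→1280, (B,merge)→1360, (E,hash)→1760, (E,nl)→4840 …(+1); best=440 via (E,nl_idx)
  {ADE}: card=6000; try (D,hash)→2680, (D,merge)→4000, (A,hash)→6040, (D,nl)→25040, (A,merge)→41440, (A,nl)→301640; best=2680 via (D,hash)
  {ACE}: card=3600; try (C,hash)→3680, (C,merge)→4550, (A,hash)→5180, (C,nl_idx)→6560, (A,merge)→24380, (C,nl)→37040 …(+1); best=3680 via (C,hash)
  {ABE}: card=240; try (B,hash)→1760, (A,hash)→1960, (A,merge)→2200, (B,merge)→3480, (B,nl)→10640, (A,nl)→12440; best=1760 via (B,hash)
  {CDE}: card=45000; try (D,hash)→5180, (C,hash)→7040, (D,merge)→24380, (C,merge)→41990, (C,nl_idx)→70640, (D,nl)→181980 …(+1); best=5180 via (D,hash)
  {BDE}: card=3000; try (D,hash)→1960, (D,merge)→2200, (B,hash)→5120, (D,nl)→12440, (B,merge)→40920, (B,nl)→121640; best=1960 via (D,hash)
  {BCE}: card=1800; try (C,merge)→2750, (C,hash)→2960, (C,nl_idx)→3200, (B,hash)→4260, (C,nl)→18440, (B,merge)→23860 …(+1); best=2750 via (C,merge)
  {ACDE}: card=90000; try (D,hash)→8680, (C,hash)→11080, (D,merge)→51280, (A,hash)→51580, (C,merge)→88030, (C,nl_idx)→140680 …(+4); best=8680 via (D,hash)
  {ABDE}: card=6000; try (D,hash)→3400, (D,merge)→4720, (A,hash)→6360, (B,hash)→9160, (D,nl)→25760, (A,merge)→41760 …(+3); best=3400 via (D,hash)
  {ABCE}: card=3600; try (C,hash)→4400, (C,merge)→5270, (A,hash)→5950, (C,nl_idx)→7280, (B,hash)→7760, (A,merge)→25150 …(+4); best=4400 via (C,hash)
  {BCDE}: card=45000; try (D,hash)→5950, (C,hash)→7360, (D,merge)→25150, (C,merge)→42310, (B,hash)→50660, (C,nl_idx)→70960 …(+4); best=5950 via (D,hash)
  {ABCDE}: card=90000; try (D,hash)→9400, (C,hash)→11800, (D,merge)→52000, (A,hash)→52350, (C,merge)→88750, (B,hash)→99160 …(+7); best=9400 via (D,hash)

cost=9400; order=A,E,B,C,D; methods=nl_idx,hash,hash,hash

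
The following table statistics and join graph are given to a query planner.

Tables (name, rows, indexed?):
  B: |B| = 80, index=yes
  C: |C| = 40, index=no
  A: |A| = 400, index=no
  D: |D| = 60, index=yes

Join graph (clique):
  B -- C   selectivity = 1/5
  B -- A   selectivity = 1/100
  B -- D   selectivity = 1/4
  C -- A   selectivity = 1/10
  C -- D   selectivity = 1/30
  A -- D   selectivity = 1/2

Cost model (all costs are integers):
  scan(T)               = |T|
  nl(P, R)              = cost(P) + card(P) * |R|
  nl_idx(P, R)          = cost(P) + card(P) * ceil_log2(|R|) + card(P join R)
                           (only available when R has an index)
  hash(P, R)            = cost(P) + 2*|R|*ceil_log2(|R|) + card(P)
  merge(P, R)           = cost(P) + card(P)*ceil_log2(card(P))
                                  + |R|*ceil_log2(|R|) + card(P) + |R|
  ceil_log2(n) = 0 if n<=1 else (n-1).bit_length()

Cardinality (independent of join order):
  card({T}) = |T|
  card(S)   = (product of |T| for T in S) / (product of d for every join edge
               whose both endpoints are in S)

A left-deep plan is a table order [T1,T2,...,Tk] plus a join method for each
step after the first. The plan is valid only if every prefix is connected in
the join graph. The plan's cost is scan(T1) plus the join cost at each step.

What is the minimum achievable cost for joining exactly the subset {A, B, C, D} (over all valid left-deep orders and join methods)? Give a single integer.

Selinger DP over subsets of {A,B,C,D}:
  {B}: scan cost=80, card=80
  {C}: scan cost=40, card=40
  {A}: scan cost=400, card=400
  {D}: scan cost=60, card=60
  {BC}: card=640; try (C,hash)→640, (B,merge)→960, (B,nl_idx)→960, (C,merge)→1000, (B,hash)→1200, (B,nl)→3240 …(+1); best=640 via (C,hash)
  {AB}: card=320; try (B,hash)→1920, (B,nl_idx)→3520, (A,merge)→4720, (B,merge)→5040, (A,hash)→7360, (A,nl)→32080 …(+1); best=1920 via (B,hash)
  {BD}: card=1200; try (D,hash)→880, (B,merge)→1120, (D,merge)→1140, (B,hash)→1240, (B,nl_idx)→1680, (D,nl_idx)→1760 …(+2); best=880 via (D,hash)
  {AC}: card=1600; try (C,hash)→1280, (A,merge)→4320, (C,merge)→4680, (A,hash)→7280, (A,nl)→16040, (C,nl)→16400; best=1280 via (C,hash)
  {CD}: card=80; try (D,nl_idx)→360, (C,hash)→600, (D,merge)→740, (C,merge)→760, (D,hash)→800, (D,nl)→2440 …(+1); best=360 via (D,nl_idx)
  {AD}: card=12000; try (D,hash)→1520, (A,merge)→4480, (D,merge)→4820, (A,hash)→7320, (D,nl_idx)→14800, (A,nl)→24060 …(+1); best=1520 via (D,hash)
  {ABC}: card=256; try (C,hash)→2720, (B,hash)→4000, (C,merge)→5400, (A,hash)→8480, (A,merge)→11680, (B,nl_idx)→12736 …(+4); best=2720 via (C,hash)
  {BCD}: card=320; try (B,nl_idx)→1240, (B,hash)→1560, (B,merge)→1640, (D,hash)→2000, (C,hash)→2560, (D,nl_idx)→4800 …(+5); best=1240 via (B,nl_idx)
  {ABD}: card=2400; try (D,hash)→2960, (D,merge)→5540, (D,nl_idx)→6240, (A,hash)→9280, (B,hash)→14640, (A,merge)→19280 …(+5); best=2960 via (D,hash)
  {ACD}: card=1600; try (D,hash)→3600, (A,merge)→5000, (A,hash)→7640, (D,nl_idx)→12480, (C,hash)→14000, (D,merge)→20900 …(+4); best=3600 via (D,hash)
  {ABCD}: card=64; try (D,hash)→3696, (D,nl_idx)→4320, (D,merge)→5444, (C,hash)→5840, (B,hash)→6320, (A,merge)→8440 …(+8); best=3696 via (D,hash)

3696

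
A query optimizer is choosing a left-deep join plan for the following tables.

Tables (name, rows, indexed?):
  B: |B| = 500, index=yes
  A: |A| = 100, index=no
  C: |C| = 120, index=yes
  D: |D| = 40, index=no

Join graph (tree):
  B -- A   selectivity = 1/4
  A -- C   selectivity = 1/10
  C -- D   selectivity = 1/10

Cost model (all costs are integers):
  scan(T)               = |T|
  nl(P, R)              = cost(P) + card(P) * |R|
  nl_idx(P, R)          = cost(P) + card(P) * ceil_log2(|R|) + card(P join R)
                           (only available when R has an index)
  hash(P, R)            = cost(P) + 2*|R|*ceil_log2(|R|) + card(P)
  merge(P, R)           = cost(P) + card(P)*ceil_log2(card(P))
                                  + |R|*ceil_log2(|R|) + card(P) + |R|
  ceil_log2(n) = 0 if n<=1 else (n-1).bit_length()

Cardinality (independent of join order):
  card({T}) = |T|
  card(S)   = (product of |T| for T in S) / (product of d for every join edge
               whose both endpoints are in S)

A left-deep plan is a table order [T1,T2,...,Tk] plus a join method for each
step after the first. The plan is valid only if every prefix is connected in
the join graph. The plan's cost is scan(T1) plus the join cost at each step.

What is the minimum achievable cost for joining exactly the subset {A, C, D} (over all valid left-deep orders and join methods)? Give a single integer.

2600

Selinger DP over subsets of {A,C,D}:
  {A}: scan cost=100, card=100
  {C}: scan cost=120, card=120
  {D}: scan cost=40, card=40
  {AC}: card=1200; try (A,hash)→1640, (C,merge)→1860, (C,hash)→1880, (A,merge)→1880, (C,nl_idx)→2000, (C,nl)→12100 …(+1); best=1640 via (A,hash)
  {CD}: card=480; try (D,hash)→720, (C,nl_idx)→800, (C,merge)→1280, (D,merge)→1360, (C,hash)→1760, (C,nl)→4840 …(+1); best=720 via (D,hash)
  {ACD}: card=4800; try (A,hash)→2600, (D,hash)→3320, (A,merge)→6320, (D,merge)→16320, (A,nl)→48720, (D,nl)→49640; best=2600 via (A,hash)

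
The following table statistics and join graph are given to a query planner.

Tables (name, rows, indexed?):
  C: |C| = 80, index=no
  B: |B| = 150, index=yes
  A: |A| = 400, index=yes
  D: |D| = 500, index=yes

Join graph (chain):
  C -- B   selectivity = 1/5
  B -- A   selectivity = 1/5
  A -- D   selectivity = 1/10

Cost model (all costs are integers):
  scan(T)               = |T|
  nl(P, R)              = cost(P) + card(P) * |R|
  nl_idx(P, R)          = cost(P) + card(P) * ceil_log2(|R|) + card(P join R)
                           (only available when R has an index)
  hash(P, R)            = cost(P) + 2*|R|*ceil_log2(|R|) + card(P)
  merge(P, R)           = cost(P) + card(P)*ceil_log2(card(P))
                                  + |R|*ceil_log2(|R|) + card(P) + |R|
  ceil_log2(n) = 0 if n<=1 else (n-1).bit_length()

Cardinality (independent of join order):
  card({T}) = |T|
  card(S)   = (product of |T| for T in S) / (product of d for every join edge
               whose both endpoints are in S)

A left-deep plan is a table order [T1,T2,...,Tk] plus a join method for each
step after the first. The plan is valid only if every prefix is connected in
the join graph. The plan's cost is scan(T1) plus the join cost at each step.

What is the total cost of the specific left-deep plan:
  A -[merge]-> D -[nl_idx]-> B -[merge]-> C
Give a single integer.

13370040

step 1: scan A: cost=400, card=400
step 2: join D via merge
    card(P join D) = 400*500/(10) = 20000
    cost = 400 + 400*9 + 500*9 + 400 + 500 = 9400
step 3: join B via nl_idx
    card(P join B) = 20000*150/(5) = 600000
    cost = 9400 + 20000*8 + 600000 = 769400
step 4: join C via merge
    card(P join C) = 600000*80/(5) = 9600000
    cost = 769400 + 600000*20 + 80*7 + 600000 + 80 = 13370040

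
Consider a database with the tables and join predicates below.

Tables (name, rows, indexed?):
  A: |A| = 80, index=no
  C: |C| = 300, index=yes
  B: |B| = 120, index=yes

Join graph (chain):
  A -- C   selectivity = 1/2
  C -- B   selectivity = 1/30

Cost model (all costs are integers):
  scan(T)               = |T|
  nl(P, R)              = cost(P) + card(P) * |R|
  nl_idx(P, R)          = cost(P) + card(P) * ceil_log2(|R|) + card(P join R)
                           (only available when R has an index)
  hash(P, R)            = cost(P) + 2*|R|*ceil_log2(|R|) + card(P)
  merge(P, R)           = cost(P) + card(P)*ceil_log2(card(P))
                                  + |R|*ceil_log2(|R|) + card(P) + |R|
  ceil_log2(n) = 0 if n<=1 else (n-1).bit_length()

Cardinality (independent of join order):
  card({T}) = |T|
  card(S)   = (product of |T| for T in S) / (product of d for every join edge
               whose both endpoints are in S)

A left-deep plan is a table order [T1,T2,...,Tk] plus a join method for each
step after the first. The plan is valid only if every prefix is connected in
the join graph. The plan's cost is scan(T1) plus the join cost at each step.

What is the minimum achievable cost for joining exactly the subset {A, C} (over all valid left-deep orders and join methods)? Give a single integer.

1720

Selinger DP over subsets of {A,C}:
  {A}: scan cost=80, card=80
  {C}: scan cost=300, card=300
  {AC}: card=12000; try (A,hash)→1720, (C,merge)→3720, (A,merge)→3940, (C,hash)→5560, (C,nl_idx)→12800, (C,nl)→24080 …(+1); best=1720 via (A,hash)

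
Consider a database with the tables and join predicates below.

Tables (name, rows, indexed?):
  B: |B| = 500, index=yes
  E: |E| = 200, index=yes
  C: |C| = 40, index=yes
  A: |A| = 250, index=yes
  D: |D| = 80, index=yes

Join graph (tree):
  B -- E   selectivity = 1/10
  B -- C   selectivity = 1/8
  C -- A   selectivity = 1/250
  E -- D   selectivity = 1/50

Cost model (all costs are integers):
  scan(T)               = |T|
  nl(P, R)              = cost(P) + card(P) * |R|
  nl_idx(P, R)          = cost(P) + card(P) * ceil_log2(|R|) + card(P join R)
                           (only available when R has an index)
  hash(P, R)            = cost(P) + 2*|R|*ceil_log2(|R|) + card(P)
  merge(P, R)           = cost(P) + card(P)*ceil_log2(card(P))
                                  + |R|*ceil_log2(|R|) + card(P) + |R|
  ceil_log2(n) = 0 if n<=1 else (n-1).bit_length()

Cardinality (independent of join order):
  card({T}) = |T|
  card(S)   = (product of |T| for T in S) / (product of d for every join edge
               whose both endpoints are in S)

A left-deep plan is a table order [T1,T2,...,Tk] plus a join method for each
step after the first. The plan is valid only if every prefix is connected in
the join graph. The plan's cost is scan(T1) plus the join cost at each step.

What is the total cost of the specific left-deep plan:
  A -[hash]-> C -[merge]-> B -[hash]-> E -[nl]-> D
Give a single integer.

step 1: scan A: cost=250, card=250
step 2: join C via hash
    card(P join C) = 250*40/(250) = 40
    cost = 250 + 2*40*6 + 250 = 980
step 3: join B via merge
    card(P join B) = 40*500/(8) = 2500
    cost = 980 + 40*6 + 500*9 + 40 + 500 = 6260
step 4: join E via hash
    card(P join E) = 2500*200/(10) = 50000
    cost = 6260 + 2*200*8 + 2500 = 11960
step 5: join D via nl
    card(P join D) = 50000*80/(50) = 80000
    cost = 11960 + 50000*80 = 4011960

4011960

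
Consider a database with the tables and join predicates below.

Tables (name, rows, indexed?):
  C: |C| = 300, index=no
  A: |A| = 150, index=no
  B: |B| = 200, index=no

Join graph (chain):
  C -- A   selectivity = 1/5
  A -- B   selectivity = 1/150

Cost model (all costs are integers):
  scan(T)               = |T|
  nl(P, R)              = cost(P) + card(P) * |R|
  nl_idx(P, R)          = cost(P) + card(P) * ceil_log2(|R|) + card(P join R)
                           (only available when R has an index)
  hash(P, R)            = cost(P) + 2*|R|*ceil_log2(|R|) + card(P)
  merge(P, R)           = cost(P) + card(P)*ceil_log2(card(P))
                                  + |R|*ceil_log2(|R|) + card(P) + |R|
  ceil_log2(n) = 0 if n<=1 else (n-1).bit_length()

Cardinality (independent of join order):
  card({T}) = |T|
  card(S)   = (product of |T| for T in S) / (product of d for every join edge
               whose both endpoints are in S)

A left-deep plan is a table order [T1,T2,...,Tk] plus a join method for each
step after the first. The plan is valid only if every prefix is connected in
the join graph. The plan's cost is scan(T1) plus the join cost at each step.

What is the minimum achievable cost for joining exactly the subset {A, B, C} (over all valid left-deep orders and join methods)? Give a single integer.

Selinger DP over subsets of {A,B,C}:
  {C}: scan cost=300, card=300
  {A}: scan cost=150, card=150
  {B}: scan cost=200, card=200
  {AC}: card=9000; try (A,hash)→3000, (C,merge)→4500, (A,merge)→4650, (C,hash)→5700, (C,nl)→45150, (A,nl)→45300; best=3000 via (A,hash)
  {AB}: card=200; try (A,hash)→2800, (B,merge)→3300, (A,merge)→3350, (B,hash)→3500, (B,nl)→30150, (A,nl)→30200; best=2800 via (A,hash)
  {ABC}: card=12000; try (C,merge)→7600, (C,hash)→8400, (B,hash)→15200, (C,nl)→62800, (B,merge)→139800, (B,nl)→1803000; best=7600 via (C,merge)

7600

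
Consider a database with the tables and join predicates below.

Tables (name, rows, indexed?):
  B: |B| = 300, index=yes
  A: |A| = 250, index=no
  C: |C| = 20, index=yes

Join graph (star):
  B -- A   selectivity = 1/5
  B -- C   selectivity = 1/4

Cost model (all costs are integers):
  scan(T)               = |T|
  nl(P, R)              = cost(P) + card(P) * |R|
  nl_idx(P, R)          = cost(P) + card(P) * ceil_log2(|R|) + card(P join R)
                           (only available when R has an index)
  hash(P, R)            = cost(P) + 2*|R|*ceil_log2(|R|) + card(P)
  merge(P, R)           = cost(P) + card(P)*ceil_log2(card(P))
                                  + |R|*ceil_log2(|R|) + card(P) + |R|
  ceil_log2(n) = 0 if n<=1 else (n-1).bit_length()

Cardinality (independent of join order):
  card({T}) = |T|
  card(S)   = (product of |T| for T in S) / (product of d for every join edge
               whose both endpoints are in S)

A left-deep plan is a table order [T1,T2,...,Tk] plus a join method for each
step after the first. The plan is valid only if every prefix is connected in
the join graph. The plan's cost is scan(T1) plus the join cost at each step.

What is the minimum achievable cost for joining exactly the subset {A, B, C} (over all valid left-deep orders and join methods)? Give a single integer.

6300

Selinger DP over subsets of {A,B,C}:
  {B}: scan cost=300, card=300
  {A}: scan cost=250, card=250
  {C}: scan cost=20, card=20
  {AB}: card=15000; try (A,hash)→4600, (B,merge)→5500, (A,merge)→5550, (B,hash)→5900, (B,nl_idx)→17500, (B,nl)→75250 …(+1); best=4600 via (A,hash)
  {BC}: card=1500; try (C,hash)→800, (B,nl_idx)→1700, (B,merge)→3140, (C,nl_idx)→3300, (C,merge)→3420, (B,hash)→5440 …(+2); best=800 via (C,hash)
  {ABC}: card=75000; try (A,hash)→6300, (C,hash)→19800, (A,merge)→21050, (C,nl_idx)→154600, (C,merge)→229720, (C,nl)→304600 …(+1); best=6300 via (A,hash)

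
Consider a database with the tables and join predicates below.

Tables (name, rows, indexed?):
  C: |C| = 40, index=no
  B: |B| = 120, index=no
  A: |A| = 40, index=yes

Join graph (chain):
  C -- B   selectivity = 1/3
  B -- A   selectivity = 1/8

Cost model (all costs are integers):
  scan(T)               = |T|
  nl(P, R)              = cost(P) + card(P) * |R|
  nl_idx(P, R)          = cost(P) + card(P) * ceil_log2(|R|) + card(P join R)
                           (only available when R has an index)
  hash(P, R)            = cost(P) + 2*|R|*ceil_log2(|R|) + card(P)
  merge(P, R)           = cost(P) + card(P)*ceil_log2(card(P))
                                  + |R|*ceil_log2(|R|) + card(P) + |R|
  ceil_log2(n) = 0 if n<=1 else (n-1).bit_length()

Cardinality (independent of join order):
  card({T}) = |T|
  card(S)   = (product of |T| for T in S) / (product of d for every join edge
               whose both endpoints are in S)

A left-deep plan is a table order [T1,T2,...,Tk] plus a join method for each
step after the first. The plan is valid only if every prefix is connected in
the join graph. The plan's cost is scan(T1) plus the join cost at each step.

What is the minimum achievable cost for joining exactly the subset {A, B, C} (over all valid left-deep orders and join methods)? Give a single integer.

1800

Selinger DP over subsets of {A,B,C}:
  {C}: scan cost=40, card=40
  {B}: scan cost=120, card=120
  {A}: scan cost=40, card=40
  {BC}: card=1600; try (C,hash)→720, (B,merge)→1280, (C,merge)→1360, (B,hash)→1760, (B,nl)→4840, (C,nl)→4920; best=720 via (C,hash)
  {AB}: card=600; try (A,hash)→720, (B,merge)→1280, (A,merge)→1360, (A,nl_idx)→1440, (B,hash)→1760, (B,nl)→4840 …(+1); best=720 via (A,hash)
  {ABC}: card=8000; try (C,hash)→1800, (A,hash)→2800, (C,merge)→7600, (A,nl_idx)→18320, (A,merge)→20200, (C,nl)→24720 …(+1); best=1800 via (C,hash)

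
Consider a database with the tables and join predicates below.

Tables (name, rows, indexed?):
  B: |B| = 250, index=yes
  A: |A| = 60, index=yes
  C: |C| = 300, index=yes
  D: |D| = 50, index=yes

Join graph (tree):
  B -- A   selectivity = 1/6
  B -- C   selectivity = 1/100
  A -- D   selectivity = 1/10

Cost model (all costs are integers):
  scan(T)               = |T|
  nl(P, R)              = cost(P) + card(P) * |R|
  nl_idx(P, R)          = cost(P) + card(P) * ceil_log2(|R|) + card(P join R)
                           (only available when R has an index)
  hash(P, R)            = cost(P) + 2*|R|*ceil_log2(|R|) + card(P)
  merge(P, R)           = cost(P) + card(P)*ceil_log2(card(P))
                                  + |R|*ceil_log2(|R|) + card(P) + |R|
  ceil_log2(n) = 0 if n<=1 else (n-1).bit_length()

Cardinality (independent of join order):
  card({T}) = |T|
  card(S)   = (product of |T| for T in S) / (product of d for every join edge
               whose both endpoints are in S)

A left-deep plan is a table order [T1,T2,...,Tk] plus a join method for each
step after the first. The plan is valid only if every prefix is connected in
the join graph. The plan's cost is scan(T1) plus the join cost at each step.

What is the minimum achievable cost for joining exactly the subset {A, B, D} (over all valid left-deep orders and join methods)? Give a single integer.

Selinger DP over subsets of {A,B,D}:
  {B}: scan cost=250, card=250
  {A}: scan cost=60, card=60
  {D}: scan cost=50, card=50
  {AB}: card=2500; try (A,hash)→1220, (B,merge)→2730, (A,merge)→2920, (B,nl_idx)→3040, (B,hash)→4120, (A,nl_idx)→4250 …(+2); best=1220 via (A,hash)
  {AD}: card=300; try (A,nl_idx)→650, (D,hash)→720, (D,nl_idx)→720, (A,hash)→820, (A,merge)→820, (D,merge)→830 …(+2); best=650 via (A,nl_idx)
  {ABD}: card=12500; try (D,hash)→4320, (B,hash)→4950, (B,merge)→5900, (B,nl_idx)→15550, (D,nl_idx)→28720, (D,merge)→34070 …(+2); best=4320 via (D,hash)

4320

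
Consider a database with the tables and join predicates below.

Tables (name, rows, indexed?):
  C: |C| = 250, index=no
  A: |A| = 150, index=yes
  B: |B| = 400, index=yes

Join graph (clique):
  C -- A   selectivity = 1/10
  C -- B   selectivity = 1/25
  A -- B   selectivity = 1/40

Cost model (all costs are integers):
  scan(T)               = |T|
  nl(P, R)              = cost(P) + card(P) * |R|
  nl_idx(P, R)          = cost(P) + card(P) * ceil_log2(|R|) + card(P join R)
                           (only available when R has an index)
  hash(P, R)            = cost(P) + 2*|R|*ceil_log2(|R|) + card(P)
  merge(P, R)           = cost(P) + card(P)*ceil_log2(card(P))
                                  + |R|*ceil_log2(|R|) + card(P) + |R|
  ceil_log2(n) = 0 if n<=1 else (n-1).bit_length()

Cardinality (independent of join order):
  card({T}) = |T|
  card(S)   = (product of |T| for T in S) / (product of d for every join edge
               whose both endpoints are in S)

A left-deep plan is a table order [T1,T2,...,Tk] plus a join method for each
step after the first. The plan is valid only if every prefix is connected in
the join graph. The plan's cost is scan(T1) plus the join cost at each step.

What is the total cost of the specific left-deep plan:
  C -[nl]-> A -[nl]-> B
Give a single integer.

step 1: scan C: cost=250, card=250
step 2: join A via nl
    card(P join A) = 250*150/(10) = 3750
    cost = 250 + 250*150 = 37750
step 3: join B via nl
    card(P join B) = 3750*400/(25*40) = 1500
    cost = 37750 + 3750*400 = 1537750

1537750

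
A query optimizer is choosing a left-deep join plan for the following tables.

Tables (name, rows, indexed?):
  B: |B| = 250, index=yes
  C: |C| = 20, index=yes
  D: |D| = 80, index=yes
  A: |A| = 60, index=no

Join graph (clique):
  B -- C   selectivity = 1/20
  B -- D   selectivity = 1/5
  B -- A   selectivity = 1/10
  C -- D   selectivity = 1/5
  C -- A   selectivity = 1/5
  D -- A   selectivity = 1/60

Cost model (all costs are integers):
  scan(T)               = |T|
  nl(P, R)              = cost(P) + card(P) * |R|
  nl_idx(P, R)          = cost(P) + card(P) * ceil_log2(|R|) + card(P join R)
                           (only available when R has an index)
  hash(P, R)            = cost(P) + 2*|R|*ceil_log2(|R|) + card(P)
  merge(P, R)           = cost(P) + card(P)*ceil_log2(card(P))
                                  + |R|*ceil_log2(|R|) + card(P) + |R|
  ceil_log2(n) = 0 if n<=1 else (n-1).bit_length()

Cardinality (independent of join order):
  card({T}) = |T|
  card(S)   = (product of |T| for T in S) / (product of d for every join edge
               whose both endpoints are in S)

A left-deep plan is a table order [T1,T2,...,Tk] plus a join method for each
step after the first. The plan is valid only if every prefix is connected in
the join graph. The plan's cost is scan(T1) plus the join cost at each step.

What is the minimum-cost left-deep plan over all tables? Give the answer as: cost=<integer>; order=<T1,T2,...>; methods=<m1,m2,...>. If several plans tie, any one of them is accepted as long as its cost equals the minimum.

Selinger DP (subsets sized 1..n):
  {B}: scan cost=250, card=250
  {C}: scan cost=20, card=20
  {D}: scan cost=80, card=80
  {A}: scan cost=60, card=60
  {BC}: card=250; try (B,nl_idx)→430, (C,hash)→700, (C,nl_idx)→1750, (B,merge)→2390, (C,merge)→2620, (B,hash)→4040 …(+2); best=430 via (B,nl_idx)
  {BD}: card=4000; try (D,hash)→1620, (B,merge)→2970, (D,merge)→3140, (B,hash)→4160, (B,nl_idx)→4720, (D,nl_idx)→6000 …(+2); best=1620 via (D,hash)
  {AB}: card=1500; try (A,hash)→1220, (B,nl_idx)→2040, (B,merge)→2730, (A,merge)→2920, (B,hash)→4120, (B,nl)→15060 …(+1); best=1220 via (A,hash)
  {CD}: card=320; try (C,hash)→360, (D,nl_idx)→480, (D,merge)→780, (C,nl_idx)→800, (C,merge)→840, (D,hash)→1160 …(+2); best=360 via (C,hash)
  {AC}: card=240; try (C,hash)→320, (A,merge)→560, (C,merge)→600, (C,nl_idx)→600, (A,hash)→760, (A,nl)→1220 …(+1); best=320 via (C,hash)
  {AD}: card=80; try (D,nl_idx)→560, (A,hash)→880, (D,merge)→1120, (A,merge)→1140, (D,hash)→1240, (D,nl)→4860 …(+1); best=560 via (D,nl_idx)
  {BCD}: card=800; try (D,hash)→1800, (D,nl_idx)→2980, (D,merge)→3320, (B,nl_idx)→3720, (B,hash)→4680, (B,merge)→5810 …(+6); best=1800 via (D,hash)
  {ABC}: card=300; try (A,hash)→1400, (B,nl_idx)→2540, (C,hash)→2920, (A,merge)→3100, (B,hash)→4560, (B,merge)→4730 …(+5); best=1400 via (A,hash)
  {ABD}: card=400; try (B,nl_idx)→1600, (B,merge)→3450, (D,hash)→3840, (B,hash)→4640, (A,hash)→6340, (D,nl_idx)→12120 …(+5); best=1600 via (B,nl_idx)
  {ACD}: card=64; try (C,hash)→840, (C,nl_idx)→1024, (C,merge)→1320, (A,hash)→1400, (D,hash)→1680, (D,nl_idx)→2064 …(+5); best=840 via (C,hash)
  {ABCD}: card=16; try (B,nl_idx)→1368, (C,hash)→2200, (D,hash)→2820, (A,hash)→3320, (D,nl_idx)→3516, (B,merge)→3538 …(+9); best=1368 via (B,nl_idx)

cost=1368; order=A,D,C,B; methods=nl_idx,hash,nl_idx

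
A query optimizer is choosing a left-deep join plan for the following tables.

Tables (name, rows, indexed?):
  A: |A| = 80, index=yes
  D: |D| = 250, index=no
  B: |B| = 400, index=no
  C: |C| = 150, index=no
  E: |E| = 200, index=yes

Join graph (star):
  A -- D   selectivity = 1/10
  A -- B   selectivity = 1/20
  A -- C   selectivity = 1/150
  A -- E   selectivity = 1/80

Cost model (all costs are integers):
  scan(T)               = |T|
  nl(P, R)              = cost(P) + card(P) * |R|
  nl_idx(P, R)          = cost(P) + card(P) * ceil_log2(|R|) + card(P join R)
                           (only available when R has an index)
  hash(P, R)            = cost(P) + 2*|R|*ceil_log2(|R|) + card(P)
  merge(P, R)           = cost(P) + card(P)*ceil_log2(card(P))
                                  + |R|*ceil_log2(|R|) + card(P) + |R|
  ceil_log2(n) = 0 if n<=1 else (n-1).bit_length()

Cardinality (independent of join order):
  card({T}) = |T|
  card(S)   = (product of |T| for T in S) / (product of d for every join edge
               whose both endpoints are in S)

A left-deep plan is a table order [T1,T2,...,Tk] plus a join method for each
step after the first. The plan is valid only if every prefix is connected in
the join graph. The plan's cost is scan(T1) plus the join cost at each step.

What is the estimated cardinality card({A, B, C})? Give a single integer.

Tables in S: A(80), B(400), C(150)
Edges inside S: A-B(d=20), A-C(d=150)
numerator = 80 * 400 * 150 = 4800000
denominator = 20 * 150 = 3000
card(S) = 4800000 / 3000 = 1600

1600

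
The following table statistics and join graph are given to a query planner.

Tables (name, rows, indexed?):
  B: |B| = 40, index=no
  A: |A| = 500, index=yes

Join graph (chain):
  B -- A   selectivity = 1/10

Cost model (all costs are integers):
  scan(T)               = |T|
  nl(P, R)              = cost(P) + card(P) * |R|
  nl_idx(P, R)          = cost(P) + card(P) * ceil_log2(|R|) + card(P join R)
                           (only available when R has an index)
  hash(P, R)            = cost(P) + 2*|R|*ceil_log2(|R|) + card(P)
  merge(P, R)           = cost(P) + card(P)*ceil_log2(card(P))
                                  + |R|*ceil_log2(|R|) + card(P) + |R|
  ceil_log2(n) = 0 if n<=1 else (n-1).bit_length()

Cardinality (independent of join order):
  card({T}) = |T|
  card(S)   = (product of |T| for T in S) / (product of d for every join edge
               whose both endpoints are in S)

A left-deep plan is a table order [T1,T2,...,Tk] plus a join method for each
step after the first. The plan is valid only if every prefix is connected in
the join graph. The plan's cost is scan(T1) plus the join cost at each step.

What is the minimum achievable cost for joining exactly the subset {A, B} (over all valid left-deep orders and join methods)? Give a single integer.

1480

Selinger DP over subsets of {A,B}:
  {B}: scan cost=40, card=40
  {A}: scan cost=500, card=500
  {AB}: card=2000; try (B,hash)→1480, (A,nl_idx)→2400, (A,merge)→5320, (B,merge)→5780, (A,hash)→9080, (A,nl)→20040 …(+1); best=1480 via (B,hash)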